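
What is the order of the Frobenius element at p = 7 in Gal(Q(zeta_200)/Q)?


The Frobenius at p in Gal(Q(zeta_n)/Q) = (Z/nZ)* is the class of p, so its order is ord_200(7), the smallest k >= 1 with 7^k = 1 mod 200.
n = 200 = 2^3 * 5^2, phi(200) = 80; the order divides phi(n).
Divisors of 80: 1, 2, 4, 5, 8, 10, 16, 20, 40, 80
Repeated squaring mod 200: 7^1 = 7, 7^2 = 49, 7^4 = 1, 7^8 = 1, 7^16 = 1, 7^32 = 1, 7^64 = 1
Test divisors in increasing order:
  k=1: 7^1 = 7 mod 200
  k=2: 7^2 = 49 mod 200
  k=4: 7^4 = 1 mod 200  <- first divisor giving 1
Order = 4

4


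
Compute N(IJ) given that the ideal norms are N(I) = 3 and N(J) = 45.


N(IJ) = N(I) * N(J)
= 3 * 45
= 135

135


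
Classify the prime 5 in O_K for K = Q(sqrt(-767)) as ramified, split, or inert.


K = Q(sqrt(-767)). Since d mod 4 = 1, disc(K) = -767.
Check p | disc: -767 mod 5 = 3.
p does not divide disc. Compute Legendre symbol (d/p):
3^((5-1)/2) mod 5 = -1
(d/p) = -1, so p is inert: (p) stays prime with e=1, f=2, g=1.
Therefore p is inert.

inert


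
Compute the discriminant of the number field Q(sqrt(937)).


For K = Q(sqrt(d)) with d squarefree: disc(K) = d if d = 1 mod 4, and disc(K) = 4d if d = 2 or 3 mod 4.
Here d = 937, and d mod 4 = 1.
d = 1 mod 4 (O_K = Z[(1+sqrt(d))/2]), so disc(K) = d = 937

937


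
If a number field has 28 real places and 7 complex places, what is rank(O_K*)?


By Dirichlet's unit theorem:
rank = r1 + r2 - 1
= 28 + 7 - 1
= 34

34


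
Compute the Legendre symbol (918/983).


p = 983 is prime, so compute (918/983) with the reciprocity algorithm (Jacobi-symbol steps: pull out 2s via (2/n), flip via reciprocity, reduce):
  pull out 2: (2/983) = +1  (since 983 mod 8 = 7)
  reciprocity: (459/983) -> -(983/459)
  reduce: (65/459)
  reciprocity: (65/459) -> +(459/65)
  reduce: (4/65)
  pull out 2: (2/65) = +1  (since 65 mod 8 = 1)
  pull out 2: (2/65) = +1  (since 65 mod 8 = 1)
  (1/65) = 1
Product of signs = -1
(918/983) = -1

-1


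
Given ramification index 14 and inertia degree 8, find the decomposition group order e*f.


|D_P| = e * f
= 14 * 8
= 112

112


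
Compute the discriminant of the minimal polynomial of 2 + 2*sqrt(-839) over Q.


The element 2 + 2*sqrt(-839) has minimal polynomial:
x^2 - 4*x + 3360
Discriminant = (-4)^2 - 4*(3360)
= 16 - 13440
= -13424

-13424


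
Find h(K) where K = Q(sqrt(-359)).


K = Q(sqrt(-359)). d mod 4 = 1, so D = disc(K) = d = -359
h(K) equals the number of primitive reduced positive-definite forms (a, b, c) = a*x^2 + b*x*y + c*y^2 with b^2 - 4ac = D,
where reduced means |b| <= a <= c, with b >= 0 whenever |b| = a or a = c, and primitive means gcd(a, b, c) = 1.
Reduced forces 3a^2 <= |D| = 359, so 1 <= a <= 10; b must have the parity of D, and c = (b^2 - D)/(4a) must be an integer >= a.
Enumerate a = 1..10, b in [-a, a]:
  a=1: (1, 1, 90)  [1]
  a=2: (2, -1, 45), (2, 1, 45)  [2]
  a=3: (3, -1, 30), (3, 1, 30)  [2]
  a=4: (4, -3, 23), (4, 3, 23)  [2]
  a=5: (5, -1, 18), (5, 1, 18)  [2]
  a=6: (6, -5, 16), (6, -1, 15), (6, 1, 15), (6, 5, 16)  [4]
  a=7: none
  a=8: (8, -5, 12), (8, 5, 12)  [2]
  a=9: (9, -1, 10), (9, 1, 10)  [2]
  a=10: (10, -9, 11), (10, 9, 11)  [2]
Total reduced forms: 1 + 2 + 2 + 2 + 2 + 4 + 2 + 2 + 2 = 19
h = 19

19


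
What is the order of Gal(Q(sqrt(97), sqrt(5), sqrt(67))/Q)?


The 3 square roots of distinct primes are multiplicatively independent over Q,
so [K:Q] = 2^3 and Gal(K/Q) is isomorphic to (Z/2Z)^3.
|Gal| = 2^3 = 8

8


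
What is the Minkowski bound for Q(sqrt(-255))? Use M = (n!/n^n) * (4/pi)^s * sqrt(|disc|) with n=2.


d = -255, d mod 4 = 1, so disc(K) = d = -255; |disc(K)| = 255
Imaginary quadratic field, so n = 2, s = r2 = 1, r1 = 0
M = (n!/n^n) * (4/pi)^s * sqrt(|disc(K)|) = (2!/2^2) * (4/pi)^1 * sqrt(255)
= 0.5 * 1.273240 * 15.968719
= 10.1660

10.1660


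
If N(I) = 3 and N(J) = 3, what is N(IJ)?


N(IJ) = N(I) * N(J)
= 3 * 3
= 9

9


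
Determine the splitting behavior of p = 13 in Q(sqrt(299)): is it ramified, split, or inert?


K = Q(sqrt(299)). Since d mod 4 = 3, disc(K) = 1196.
Check p | disc: 1196 mod 13 = 0.
p divides disc, so p ramifies: (p) = P^2 with e=2, f=1, g=1.
Therefore p is ramified.

ramified


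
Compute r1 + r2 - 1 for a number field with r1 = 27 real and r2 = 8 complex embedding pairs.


By Dirichlet's unit theorem:
rank = r1 + r2 - 1
= 27 + 8 - 1
= 34

34


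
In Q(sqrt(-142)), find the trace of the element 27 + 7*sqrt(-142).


Tr(a + b*sqrt(d)) = (a + b*sqrt(d)) + (a - b*sqrt(d)) = 2a
= 2 * (27)
= 54

54


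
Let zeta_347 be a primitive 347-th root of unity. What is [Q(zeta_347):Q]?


The degree equals Euler's totient phi(347).
347 = 347
phi(347) = 346

346


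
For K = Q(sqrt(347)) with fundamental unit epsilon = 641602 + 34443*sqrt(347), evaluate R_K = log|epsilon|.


epsilon = 641602 + 34443*sqrt(347)
= 1.2832e+06
R = ln(1.2832e+06)
= 14.0649

14.0649


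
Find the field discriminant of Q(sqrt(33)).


For K = Q(sqrt(d)) with d squarefree: disc(K) = d if d = 1 mod 4, and disc(K) = 4d if d = 2 or 3 mod 4.
Here d = 33, and d mod 4 = 1.
d = 1 mod 4 (O_K = Z[(1+sqrt(d))/2]), so disc(K) = d = 33

33


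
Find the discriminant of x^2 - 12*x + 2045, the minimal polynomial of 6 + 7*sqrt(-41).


The element 6 + 7*sqrt(-41) has minimal polynomial:
x^2 - 12*x + 2045
Discriminant = (-12)^2 - 4*(2045)
= 144 - 8180
= -8036

-8036


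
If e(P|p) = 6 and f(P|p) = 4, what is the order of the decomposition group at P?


|D_P| = e * f
= 6 * 4
= 24

24


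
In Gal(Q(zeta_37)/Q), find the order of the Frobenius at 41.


The Frobenius at p in Gal(Q(zeta_n)/Q) = (Z/nZ)* is the class of p, so its order is ord_37(41), the smallest k >= 1 with 41^k = 1 mod 37.
n = 37 = 37, phi(37) = 36; the order divides phi(n).
Divisors of 36: 1, 2, 3, 4, 6, 9, 12, 18, 36
Repeated squaring mod 37: 41^1 = 4, 41^2 = 16, 41^4 = 34, 41^8 = 9, 41^16 = 7, 41^32 = 12
Test divisors in increasing order:
  k=1: 41^1 = 4 mod 37
  k=2: 41^2 = 16 mod 37
  k=3: 41^3 = 16 * 4 = 27 mod 37
  k=4: 41^4 = 34 mod 37
  k=6: 41^6 = 34 * 16 = 26 mod 37
  k=9: 41^9 = 9 * 4 = 36 mod 37
  k=12: 41^12 = 9 * 34 = 10 mod 37
  k=18: 41^18 = 7 * 16 = 1 mod 37  <- first divisor giving 1
Order = 18

18


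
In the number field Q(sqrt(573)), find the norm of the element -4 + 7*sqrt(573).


N(a + b*sqrt(d)) = a^2 - d*b^2
= (-4)^2 - (573)*(7)^2
= 16 - 28077
= -28061

-28061


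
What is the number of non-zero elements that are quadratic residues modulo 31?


For prime p, the number of non-zero quadratic residues is (p-1)/2.
= (31-1)/2
= 15

15


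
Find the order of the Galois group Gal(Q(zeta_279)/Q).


|Gal(Q(zeta_279)/Q)| = phi(279)
= 180

180


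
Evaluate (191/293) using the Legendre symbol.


p = 293 is prime, so compute (191/293) with the reciprocity algorithm (Jacobi-symbol steps: pull out 2s via (2/n), flip via reciprocity, reduce):
  reciprocity: (191/293) -> +(293/191)
  reduce: (102/191)
  pull out 2: (2/191) = +1  (since 191 mod 8 = 7)
  reciprocity: (51/191) -> -(191/51)
  reduce: (38/51)
  pull out 2: (2/51) = -1  (since 51 mod 8 = 3)
  reciprocity: (19/51) -> -(51/19)
  reduce: (13/19)
  reciprocity: (13/19) -> +(19/13)
  reduce: (6/13)
  pull out 2: (2/13) = -1  (since 13 mod 8 = 5)
  reciprocity: (3/13) -> +(13/3)
  reduce: (1/3)
  (1/3) = 1
Product of signs = 1
(191/293) = 1

1


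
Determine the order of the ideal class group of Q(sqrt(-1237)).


K = Q(sqrt(-1237)). d mod 4 = 3, so D = disc(K) = 4d = -4948
h(K) equals the number of primitive reduced positive-definite forms (a, b, c) = a*x^2 + b*x*y + c*y^2 with b^2 - 4ac = D,
where reduced means |b| <= a <= c, with b >= 0 whenever |b| = a or a = c, and primitive means gcd(a, b, c) = 1.
Reduced forces 3a^2 <= |D| = 4948, so 1 <= a <= 40; b must have the parity of D, and c = (b^2 - D)/(4a) must be an integer >= a.
Enumerate a = 1..40, b in [-a, a]:
  a=1: (1, 0, 1237)  [1]
  a=2: (2, 2, 619)  [1]
  a=3..6: none
  a=7: (7, -6, 178), (7, 6, 178)  [2]
  a=8..13: none
  a=14: (14, -6, 89), (14, 6, 89)  [2]
  a=15..16: none
  a=17: (17, -4, 73), (17, 4, 73)  [2]
  a=18: none
  a=19: (19, -12, 67), (19, 12, 67)  [2]
  a=20..33: none
  a=34: (34, -30, 43), (34, 30, 43)  [2]
  a=35..36: none
  a=37: (37, -26, 38), (37, 26, 38)  [2]
  a=38..40: none
Total reduced forms: 1 + 1 + 2 + 2 + 2 + 2 + 2 + 2 = 14
h = 14

14


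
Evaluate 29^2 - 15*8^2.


x^2 - d*y^2
= 29^2 - 15*8^2
= 841 - 960
= -119

-119


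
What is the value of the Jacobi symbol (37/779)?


Compute (37/779) via quadratic reciprocity:
  reciprocity: (37/779) -> +(779/37)
  reduce: (2/37)
  pull out 2: (2/37) = -1  (since 37 mod 8 = 5)
  (1/37) = 1
Product of signs = -1

-1


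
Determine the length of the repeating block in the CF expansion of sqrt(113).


Run the CF algorithm for sqrt(113).
a_0 = floor(sqrt(113)) = 10; set m_0=0, q_0=1.
Recurrence: m' = q*a - m,  q' = (d - m'^2)/q,  a' = floor((a_0 + m')/q').
  step 1: m=10, q=13, a=1
  step 2: m=3, q=8, a=1
  step 3: m=5, q=11, a=1
  step 4: m=6, q=7, a=2
  step 5: m=8, q=7, a=2
  step 6: m=6, q=11, a=1
  step 7: m=5, q=8, a=1
  step 8: m=3, q=13, a=1
  step 9: m=10, q=1, a=20
a_9 = 2*a_0 = 20, so the period closes here.
sqrt(113) = [10; 1, 1, 1, 2, 2, 1, 1, 1, 20]
Period length = 9

9


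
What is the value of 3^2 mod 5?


p = 5 is prime and the exponent is (p-1)/2 = 2, so by Euler's criterion 3^2 = (3/5) = +1 or -1 mod 5.
Compute by square-and-multiply:
  2 = 2 (binary 10)
  Repeated squaring mod 5: 3^1 = 3, 3^2 = 4
  3^2 = 4 mod 5
Result 4 = p - 1 = -1 mod 5: 3 is a quadratic non-residue mod 5. As a residue in [0, p-1] the value is 4.
3^2 mod 5 = 4

4


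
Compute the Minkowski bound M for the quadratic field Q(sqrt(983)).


d = 983, d mod 4 = 3, so disc(K) = 4d = 3932; |disc(K)| = 3932
Real quadratic field, so n = 2, s = r2 = 0, r1 = 2
M = (n!/n^n) * (4/pi)^s * sqrt(|disc(K)|) = (2!/2^2) * (4/pi)^0 * sqrt(3932)
= 0.5 * 1.000000 * 62.705662
= 31.3528

31.3528


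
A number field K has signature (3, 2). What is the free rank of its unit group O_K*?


By Dirichlet's unit theorem:
rank = r1 + r2 - 1
= 3 + 2 - 1
= 4

4


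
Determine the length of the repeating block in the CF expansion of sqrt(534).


Run the CF algorithm for sqrt(534).
a_0 = floor(sqrt(534)) = 23; set m_0=0, q_0=1.
Recurrence: m' = q*a - m,  q' = (d - m'^2)/q,  a' = floor((a_0 + m')/q').
  step 1: m=23, q=5, a=9
  step 2: m=22, q=10, a=4
  step 3: m=18, q=21, a=1
  step 4: m=3, q=25, a=1
  step 5: m=22, q=2, a=22
  step 6: m=22, q=25, a=1
  step 7: m=3, q=21, a=1
  step 8: m=18, q=10, a=4
  step 9: m=22, q=5, a=9
  step 10: m=23, q=1, a=46
a_10 = 2*a_0 = 46, so the period closes here.
sqrt(534) = [23; 9, 4, 1, 1, 22, 1, 1, 4, 9, 46]
Period length = 10

10


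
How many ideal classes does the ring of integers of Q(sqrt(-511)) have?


K = Q(sqrt(-511)). d mod 4 = 1, so D = disc(K) = d = -511
h(K) equals the number of primitive reduced positive-definite forms (a, b, c) = a*x^2 + b*x*y + c*y^2 with b^2 - 4ac = D,
where reduced means |b| <= a <= c, with b >= 0 whenever |b| = a or a = c, and primitive means gcd(a, b, c) = 1.
Reduced forces 3a^2 <= |D| = 511, so 1 <= a <= 13; b must have the parity of D, and c = (b^2 - D)/(4a) must be an integer >= a.
Enumerate a = 1..13, b in [-a, a]:
  a=1: (1, 1, 128)  [1]
  a=2: (2, -1, 64), (2, 1, 64)  [2]
  a=3: none
  a=4: (4, -1, 32), (4, 1, 32)  [2]
  a=5: (5, -3, 26), (5, 3, 26)  [2]
  a=6: none
  a=7: (7, 7, 20)  [1]
  a=8: (8, -1, 16), (8, 1, 16)  [2]
  a=9: none
  a=10: (10, -7, 14), (10, -3, 13), (10, 3, 13), (10, 7, 14)  [4]
  a=11..13: none
Total reduced forms: 1 + 2 + 2 + 2 + 1 + 2 + 4 = 14
h = 14

14


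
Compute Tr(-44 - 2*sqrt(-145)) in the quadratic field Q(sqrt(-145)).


Tr(a + b*sqrt(d)) = (a + b*sqrt(d)) + (a - b*sqrt(d)) = 2a
= 2 * (-44)
= -88

-88


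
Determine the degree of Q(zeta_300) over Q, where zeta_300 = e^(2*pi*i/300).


The degree equals Euler's totient phi(300).
300 = 2^2 * 3 * 5^2
phi(300) = 80

80


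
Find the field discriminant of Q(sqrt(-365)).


For K = Q(sqrt(d)) with d squarefree: disc(K) = d if d = 1 mod 4, and disc(K) = 4d if d = 2 or 3 mod 4.
Here d = -365, and d mod 4 = 3.
d = 3 mod 4, not 1 (O_K = Z[sqrt(d)]), so disc(K) = 4d = 4 * (-365) = -1460

-1460


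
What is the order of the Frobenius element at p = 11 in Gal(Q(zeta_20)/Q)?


The Frobenius at p in Gal(Q(zeta_n)/Q) = (Z/nZ)* is the class of p, so its order is ord_20(11), the smallest k >= 1 with 11^k = 1 mod 20.
n = 20 = 2^2 * 5, phi(20) = 8; the order divides phi(n).
Divisors of 8: 1, 2, 4, 8
Repeated squaring mod 20: 11^1 = 11, 11^2 = 1, 11^4 = 1, 11^8 = 1
Test divisors in increasing order:
  k=1: 11^1 = 11 mod 20
  k=2: 11^2 = 1 mod 20  <- first divisor giving 1
Order = 2

2


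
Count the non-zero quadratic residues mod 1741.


For prime p, the number of non-zero quadratic residues is (p-1)/2.
= (1741-1)/2
= 870

870


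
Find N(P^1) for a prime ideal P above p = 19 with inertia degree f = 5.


N(P^a) = p^(a*f)
= 19^(1*5)
= 19^5
= 2476099

2476099


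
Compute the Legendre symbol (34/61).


p = 61 is prime, so compute (34/61) with the reciprocity algorithm (Jacobi-symbol steps: pull out 2s via (2/n), flip via reciprocity, reduce):
  pull out 2: (2/61) = -1  (since 61 mod 8 = 5)
  reciprocity: (17/61) -> +(61/17)
  reduce: (10/17)
  pull out 2: (2/17) = +1  (since 17 mod 8 = 1)
  reciprocity: (5/17) -> +(17/5)
  reduce: (2/5)
  pull out 2: (2/5) = -1  (since 5 mod 8 = 5)
  (1/5) = 1
Product of signs = 1
(34/61) = 1

1


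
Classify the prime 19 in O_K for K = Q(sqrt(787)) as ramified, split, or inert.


K = Q(sqrt(787)). Since d mod 4 = 3, disc(K) = 3148.
Check p | disc: 3148 mod 19 = 13.
p does not divide disc. Compute Legendre symbol (d/p):
8^((19-1)/2) mod 19 = -1
(d/p) = -1, so p is inert: (p) stays prime with e=1, f=2, g=1.
Therefore p is inert.

inert


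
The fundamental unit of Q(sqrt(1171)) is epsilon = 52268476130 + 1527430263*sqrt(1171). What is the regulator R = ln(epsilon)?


epsilon = 52268476130 + 1527430263*sqrt(1171)
= 1.0454e+11
R = ln(1.0454e+11)
= 25.3728

25.3728


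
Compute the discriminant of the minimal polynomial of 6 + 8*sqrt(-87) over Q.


The element 6 + 8*sqrt(-87) has minimal polynomial:
x^2 - 12*x + 5604
Discriminant = (-12)^2 - 4*(5604)
= 144 - 22416
= -22272

-22272


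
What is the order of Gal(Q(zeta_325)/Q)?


|Gal(Q(zeta_325)/Q)| = phi(325)
= 240

240


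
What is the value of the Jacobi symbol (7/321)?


Compute (7/321) via quadratic reciprocity:
  reciprocity: (7/321) -> +(321/7)
  reduce: (6/7)
  pull out 2: (2/7) = +1  (since 7 mod 8 = 7)
  reciprocity: (3/7) -> -(7/3)
  reduce: (1/3)
  (1/3) = 1
Product of signs = -1

-1


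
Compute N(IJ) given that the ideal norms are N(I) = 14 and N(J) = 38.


N(IJ) = N(I) * N(J)
= 14 * 38
= 532

532


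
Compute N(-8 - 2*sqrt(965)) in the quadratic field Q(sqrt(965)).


N(a + b*sqrt(d)) = a^2 - d*b^2
= (-8)^2 - (965)*(-2)^2
= 64 - 3860
= -3796

-3796


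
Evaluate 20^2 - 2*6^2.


x^2 - d*y^2
= 20^2 - 2*6^2
= 400 - 72
= 328

328


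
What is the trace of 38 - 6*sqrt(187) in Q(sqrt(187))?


Tr(a + b*sqrt(d)) = (a + b*sqrt(d)) + (a - b*sqrt(d)) = 2a
= 2 * (38)
= 76

76


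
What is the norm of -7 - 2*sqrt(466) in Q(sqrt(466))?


N(a + b*sqrt(d)) = a^2 - d*b^2
= (-7)^2 - (466)*(-2)^2
= 49 - 1864
= -1815

-1815


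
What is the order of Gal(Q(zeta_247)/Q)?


|Gal(Q(zeta_247)/Q)| = phi(247)
= 216

216


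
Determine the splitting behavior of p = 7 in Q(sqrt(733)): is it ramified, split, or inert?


K = Q(sqrt(733)). Since d mod 4 = 1, disc(K) = 733.
Check p | disc: 733 mod 7 = 5.
p does not divide disc. Compute Legendre symbol (d/p):
5^((7-1)/2) mod 7 = -1
(d/p) = -1, so p is inert: (p) stays prime with e=1, f=2, g=1.
Therefore p is inert.

inert


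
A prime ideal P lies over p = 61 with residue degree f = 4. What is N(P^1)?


N(P^a) = p^(a*f)
= 61^(1*4)
= 61^4
= 13845841

13845841


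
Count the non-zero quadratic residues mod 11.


For prime p, the number of non-zero quadratic residues is (p-1)/2.
= (11-1)/2
= 5

5


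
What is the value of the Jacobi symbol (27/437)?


Compute (27/437) via quadratic reciprocity:
  reciprocity: (27/437) -> +(437/27)
  reduce: (5/27)
  reciprocity: (5/27) -> +(27/5)
  reduce: (2/5)
  pull out 2: (2/5) = -1  (since 5 mod 8 = 5)
  (1/5) = 1
Product of signs = -1

-1


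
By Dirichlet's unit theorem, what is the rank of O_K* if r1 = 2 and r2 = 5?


By Dirichlet's unit theorem:
rank = r1 + r2 - 1
= 2 + 5 - 1
= 6

6


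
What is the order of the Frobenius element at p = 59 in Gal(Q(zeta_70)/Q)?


The Frobenius at p in Gal(Q(zeta_n)/Q) = (Z/nZ)* is the class of p, so its order is ord_70(59), the smallest k >= 1 with 59^k = 1 mod 70.
n = 70 = 2 * 5 * 7, phi(70) = 24; the order divides phi(n).
Divisors of 24: 1, 2, 3, 4, 6, 8, 12, 24
Repeated squaring mod 70: 59^1 = 59, 59^2 = 51, 59^4 = 11, 59^8 = 51, 59^16 = 11
Test divisors in increasing order:
  k=1: 59^1 = 59 mod 70
  k=2: 59^2 = 51 mod 70
  k=3: 59^3 = 51 * 59 = 69 mod 70
  k=4: 59^4 = 11 mod 70
  k=6: 59^6 = 11 * 51 = 1 mod 70  <- first divisor giving 1
Order = 6

6


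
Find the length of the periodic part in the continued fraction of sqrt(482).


Run the CF algorithm for sqrt(482).
a_0 = floor(sqrt(482)) = 21; set m_0=0, q_0=1.
Recurrence: m' = q*a - m,  q' = (d - m'^2)/q,  a' = floor((a_0 + m')/q').
  step 1: m=21, q=41, a=1
  step 2: m=20, q=2, a=20
  step 3: m=20, q=41, a=1
  step 4: m=21, q=1, a=42
a_4 = 2*a_0 = 42, so the period closes here.
sqrt(482) = [21; 1, 20, 1, 42]
Period length = 4

4


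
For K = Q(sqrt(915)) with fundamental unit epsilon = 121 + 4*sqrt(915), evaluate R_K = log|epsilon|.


epsilon = 121 + 4*sqrt(915)
= 241.9959
R = ln(241.9959)
= 5.4889

5.4889


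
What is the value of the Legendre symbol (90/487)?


p = 487 is prime, so compute (90/487) with the reciprocity algorithm (Jacobi-symbol steps: pull out 2s via (2/n), flip via reciprocity, reduce):
  pull out 2: (2/487) = +1  (since 487 mod 8 = 7)
  reciprocity: (45/487) -> +(487/45)
  reduce: (37/45)
  reciprocity: (37/45) -> +(45/37)
  reduce: (8/37)
  pull out 2: (2/37) = -1  (since 37 mod 8 = 5)
  pull out 2: (2/37) = -1  (since 37 mod 8 = 5)
  pull out 2: (2/37) = -1  (since 37 mod 8 = 5)
  (1/37) = 1
Product of signs = -1
(90/487) = -1

-1


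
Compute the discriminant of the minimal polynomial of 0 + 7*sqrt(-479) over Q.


The element 0 + 7*sqrt(-479) has minimal polynomial:
x^2 + 0*x + 23471
Discriminant = (0)^2 - 4*(23471)
= 0 - 93884
= -93884

-93884


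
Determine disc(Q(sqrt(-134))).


For K = Q(sqrt(d)) with d squarefree: disc(K) = d if d = 1 mod 4, and disc(K) = 4d if d = 2 or 3 mod 4.
Here d = -134, and d mod 4 = 2.
d = 2 mod 4, not 1 (O_K = Z[sqrt(d)]), so disc(K) = 4d = 4 * (-134) = -536

-536


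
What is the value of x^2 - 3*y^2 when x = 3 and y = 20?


x^2 - d*y^2
= 3^2 - 3*20^2
= 9 - 1200
= -1191

-1191


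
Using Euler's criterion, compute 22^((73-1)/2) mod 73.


p = 73 is prime and the exponent is (p-1)/2 = 36, so by Euler's criterion 22^36 = (22/73) = +1 or -1 mod 73.
Compute by square-and-multiply:
  36 = 32 + 4 (binary 100100)
  Repeated squaring mod 73: 22^1 = 22, 22^2 = 46, 22^4 = 72, 22^8 = 1, 22^16 = 1, 22^32 = 1
  22^36 = 22^32 * 22^4 = 1 * 72 mod 73
    1 * 72 = 72 = 72 mod 73
  22^36 = 72 mod 73
Result 72 = p - 1 = -1 mod 73: 22 is a quadratic non-residue mod 73. As a residue in [0, p-1] the value is 72.
22^36 mod 73 = 72

72


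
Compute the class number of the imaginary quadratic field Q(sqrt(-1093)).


K = Q(sqrt(-1093)). d mod 4 = 3, so D = disc(K) = 4d = -4372
h(K) equals the number of primitive reduced positive-definite forms (a, b, c) = a*x^2 + b*x*y + c*y^2 with b^2 - 4ac = D,
where reduced means |b| <= a <= c, with b >= 0 whenever |b| = a or a = c, and primitive means gcd(a, b, c) = 1.
Reduced forces 3a^2 <= |D| = 4372, so 1 <= a <= 38; b must have the parity of D, and c = (b^2 - D)/(4a) must be an integer >= a.
Enumerate a = 1..38, b in [-a, a]:
  a=1: (1, 0, 1093)  [1]
  a=2: (2, 2, 547)  [1]
  a=3..12: none
  a=13: (13, -10, 86), (13, 10, 86)  [2]
  a=14..18: none
  a=19: (19, -6, 58), (19, 6, 58)  [2]
  a=20..25: none
  a=26: (26, -10, 43), (26, 10, 43)  [2]
  a=27..28: none
  a=29: (29, -6, 38), (29, 6, 38)  [2]
  a=30..38: none
Total reduced forms: 1 + 1 + 2 + 2 + 2 + 2 = 10
h = 10

10


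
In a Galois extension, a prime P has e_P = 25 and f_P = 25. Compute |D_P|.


|D_P| = e * f
= 25 * 25
= 625

625


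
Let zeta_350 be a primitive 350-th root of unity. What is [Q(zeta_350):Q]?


The degree equals Euler's totient phi(350).
350 = 2 * 5^2 * 7
phi(350) = 120

120


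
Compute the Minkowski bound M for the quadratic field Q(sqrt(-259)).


d = -259, d mod 4 = 1, so disc(K) = d = -259; |disc(K)| = 259
Imaginary quadratic field, so n = 2, s = r2 = 1, r1 = 0
M = (n!/n^n) * (4/pi)^s * sqrt(|disc(K)|) = (2!/2^2) * (4/pi)^1 * sqrt(259)
= 0.5 * 1.273240 * 16.093477
= 10.2454

10.2454


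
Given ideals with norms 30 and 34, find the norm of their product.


N(IJ) = N(I) * N(J)
= 30 * 34
= 1020

1020


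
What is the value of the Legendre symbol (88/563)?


p = 563 is prime, so compute (88/563) with the reciprocity algorithm (Jacobi-symbol steps: pull out 2s via (2/n), flip via reciprocity, reduce):
  pull out 2: (2/563) = -1  (since 563 mod 8 = 3)
  pull out 2: (2/563) = -1  (since 563 mod 8 = 3)
  pull out 2: (2/563) = -1  (since 563 mod 8 = 3)
  reciprocity: (11/563) -> -(563/11)
  reduce: (2/11)
  pull out 2: (2/11) = -1  (since 11 mod 8 = 3)
  (1/11) = 1
Product of signs = -1
(88/563) = -1

-1


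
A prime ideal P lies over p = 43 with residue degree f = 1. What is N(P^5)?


N(P^a) = p^(a*f)
= 43^(5*1)
= 43^5
= 147008443

147008443


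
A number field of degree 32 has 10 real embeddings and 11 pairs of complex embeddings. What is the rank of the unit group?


By Dirichlet's unit theorem:
rank = r1 + r2 - 1
= 10 + 11 - 1
= 20

20


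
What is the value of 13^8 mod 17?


p = 17 is prime and the exponent is (p-1)/2 = 8, so by Euler's criterion 13^8 = (13/17) = +1 or -1 mod 17.
Compute by square-and-multiply:
  8 = 8 (binary 1000)
  Repeated squaring mod 17: 13^1 = 13, 13^2 = 16, 13^4 = 1, 13^8 = 1
  13^8 = 1 mod 17
Result 1: 13 is a quadratic residue mod 17.
13^8 mod 17 = 1

1


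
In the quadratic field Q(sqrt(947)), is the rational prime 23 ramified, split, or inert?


K = Q(sqrt(947)). Since d mod 4 = 3, disc(K) = 3788.
Check p | disc: 3788 mod 23 = 16.
p does not divide disc. Compute Legendre symbol (d/p):
4^((23-1)/2) mod 23 = 1
(d/p) = 1, so p splits: (p) = P*P' with e=1, f=1, g=2.
Therefore p is split.

split


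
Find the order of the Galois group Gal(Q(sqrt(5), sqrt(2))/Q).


The 2 square roots of distinct primes are multiplicatively independent over Q,
so [K:Q] = 2^2 and Gal(K/Q) is isomorphic to (Z/2Z)^2.
|Gal| = 2^2 = 4

4


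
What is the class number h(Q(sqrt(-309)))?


K = Q(sqrt(-309)). d mod 4 = 3, so D = disc(K) = 4d = -1236
h(K) equals the number of primitive reduced positive-definite forms (a, b, c) = a*x^2 + b*x*y + c*y^2 with b^2 - 4ac = D,
where reduced means |b| <= a <= c, with b >= 0 whenever |b| = a or a = c, and primitive means gcd(a, b, c) = 1.
Reduced forces 3a^2 <= |D| = 1236, so 1 <= a <= 20; b must have the parity of D, and c = (b^2 - D)/(4a) must be an integer >= a.
Enumerate a = 1..20, b in [-a, a]:
  a=1: (1, 0, 309)  [1]
  a=2: (2, 2, 155)  [1]
  a=3: (3, 0, 103)  [1]
  a=4: none
  a=5: (5, -2, 62), (5, 2, 62)  [2]
  a=6: (6, 6, 53)  [1]
  a=7..9: none
  a=10: (10, -2, 31), (10, 2, 31)  [2]
  a=11..12: none
  a=13: (13, -8, 25), (13, 8, 25)  [2]
  a=14: none
  a=15: (15, -12, 23), (15, 12, 23)  [2]
  a=16..20: none
Total reduced forms: 1 + 1 + 1 + 2 + 1 + 2 + 2 + 2 = 12
h = 12

12


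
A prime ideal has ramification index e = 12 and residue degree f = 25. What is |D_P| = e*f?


|D_P| = e * f
= 12 * 25
= 300

300


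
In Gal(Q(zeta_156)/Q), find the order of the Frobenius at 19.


The Frobenius at p in Gal(Q(zeta_n)/Q) = (Z/nZ)* is the class of p, so its order is ord_156(19), the smallest k >= 1 with 19^k = 1 mod 156.
n = 156 = 2^2 * 3 * 13, phi(156) = 48; the order divides phi(n).
Divisors of 48: 1, 2, 3, 4, 6, 8, 12, 16, 24, 48
Repeated squaring mod 156: 19^1 = 19, 19^2 = 49, 19^4 = 61, 19^8 = 133, 19^16 = 61, 19^32 = 133
Test divisors in increasing order:
  k=1: 19^1 = 19 mod 156
  k=2: 19^2 = 49 mod 156
  k=3: 19^3 = 49 * 19 = 151 mod 156
  k=4: 19^4 = 61 mod 156
  k=6: 19^6 = 61 * 49 = 25 mod 156
  k=8: 19^8 = 133 mod 156
  k=12: 19^12 = 133 * 61 = 1 mod 156  <- first divisor giving 1
Order = 12

12


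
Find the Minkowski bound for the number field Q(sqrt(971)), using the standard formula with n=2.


d = 971, d mod 4 = 3, so disc(K) = 4d = 3884; |disc(K)| = 3884
Real quadratic field, so n = 2, s = r2 = 0, r1 = 2
M = (n!/n^n) * (4/pi)^s * sqrt(|disc(K)|) = (2!/2^2) * (4/pi)^0 * sqrt(3884)
= 0.5 * 1.000000 * 62.321746
= 31.1609

31.1609


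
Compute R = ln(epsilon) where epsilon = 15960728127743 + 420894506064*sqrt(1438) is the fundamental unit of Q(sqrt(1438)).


epsilon = 15960728127743 + 420894506064*sqrt(1438)
= 3.1921e+13
R = ln(3.1921e+13)
= 31.0943

31.0943


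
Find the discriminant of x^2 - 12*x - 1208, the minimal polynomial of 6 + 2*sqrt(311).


The element 6 + 2*sqrt(311) has minimal polynomial:
x^2 - 12*x - 1208
Discriminant = (-12)^2 - 4*(-1208)
= 144 + 4832
= 4976

4976


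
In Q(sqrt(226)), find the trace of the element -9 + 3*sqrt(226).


Tr(a + b*sqrt(d)) = (a + b*sqrt(d)) + (a - b*sqrt(d)) = 2a
= 2 * (-9)
= -18

-18


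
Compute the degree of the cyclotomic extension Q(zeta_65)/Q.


The degree equals Euler's totient phi(65).
65 = 5 * 13
phi(65) = 48

48


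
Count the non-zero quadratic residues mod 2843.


For prime p, the number of non-zero quadratic residues is (p-1)/2.
= (2843-1)/2
= 1421

1421


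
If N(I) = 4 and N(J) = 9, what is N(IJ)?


N(IJ) = N(I) * N(J)
= 4 * 9
= 36

36


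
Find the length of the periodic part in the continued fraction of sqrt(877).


Run the CF algorithm for sqrt(877).
a_0 = floor(sqrt(877)) = 29; set m_0=0, q_0=1.
Recurrence: m' = q*a - m,  q' = (d - m'^2)/q,  a' = floor((a_0 + m')/q').
  step 1: m=29, q=36, a=1
  step 2: m=7, q=23, a=1
  step 3: m=16, q=27, a=1
  step 4: m=11, q=28, a=1
  step 5: m=17, q=21, a=2
  step 6: m=25, q=12, a=4
  step 7: m=23, q=29, a=1
  step 8: m=6, q=29, a=1
  step 9: m=23, q=12, a=4
  step 10: m=25, q=21, a=2
  step 11: m=17, q=28, a=1
  step 12: m=11, q=27, a=1
  step 13: m=16, q=23, a=1
  step 14: m=7, q=36, a=1
  step 15: m=29, q=1, a=58
a_15 = 2*a_0 = 58, so the period closes here.
sqrt(877) = [29; 1, 1, 1, 1, 2, 4, 1, 1, 4, 2, 1, 1, 1, 1, 58]
Period length = 15

15


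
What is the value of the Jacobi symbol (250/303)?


Compute (250/303) via quadratic reciprocity:
  pull out 2: (2/303) = +1  (since 303 mod 8 = 7)
  reciprocity: (125/303) -> +(303/125)
  reduce: (53/125)
  reciprocity: (53/125) -> +(125/53)
  reduce: (19/53)
  reciprocity: (19/53) -> +(53/19)
  reduce: (15/19)
  reciprocity: (15/19) -> -(19/15)
  reduce: (4/15)
  pull out 2: (2/15) = +1  (since 15 mod 8 = 7)
  pull out 2: (2/15) = +1  (since 15 mod 8 = 7)
  (1/15) = 1
Product of signs = -1

-1


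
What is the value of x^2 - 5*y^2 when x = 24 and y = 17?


x^2 - d*y^2
= 24^2 - 5*17^2
= 576 - 1445
= -869

-869


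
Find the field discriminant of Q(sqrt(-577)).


For K = Q(sqrt(d)) with d squarefree: disc(K) = d if d = 1 mod 4, and disc(K) = 4d if d = 2 or 3 mod 4.
Here d = -577, and d mod 4 = 3.
d = 3 mod 4, not 1 (O_K = Z[sqrt(d)]), so disc(K) = 4d = 4 * (-577) = -2308

-2308


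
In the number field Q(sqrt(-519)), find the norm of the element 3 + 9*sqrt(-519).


N(a + b*sqrt(d)) = a^2 - d*b^2
= (3)^2 - (-519)*(9)^2
= 9 + 42039
= 42048

42048


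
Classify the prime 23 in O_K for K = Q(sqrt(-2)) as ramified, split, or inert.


K = Q(sqrt(-2)). Since d mod 4 = 2, disc(K) = -8.
Check p | disc: -8 mod 23 = 15.
p does not divide disc. Compute Legendre symbol (d/p):
21^((23-1)/2) mod 23 = -1
(d/p) = -1, so p is inert: (p) stays prime with e=1, f=2, g=1.
Therefore p is inert.

inert


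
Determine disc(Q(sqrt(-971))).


For K = Q(sqrt(d)) with d squarefree: disc(K) = d if d = 1 mod 4, and disc(K) = 4d if d = 2 or 3 mod 4.
Here d = -971, and d mod 4 = 1.
d = 1 mod 4 (O_K = Z[(1+sqrt(d))/2]), so disc(K) = d = -971

-971


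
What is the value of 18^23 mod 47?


p = 47 is prime and the exponent is (p-1)/2 = 23, so by Euler's criterion 18^23 = (18/47) = +1 or -1 mod 47.
Compute by square-and-multiply:
  23 = 16 + 4 + 2 + 1 (binary 10111)
  Repeated squaring mod 47: 18^1 = 18, 18^2 = 42, 18^4 = 25, 18^8 = 14, 18^16 = 8
  18^23 = 18^16 * 18^4 * 18^2 * 18^1 = 8 * 25 * 42 * 18 mod 47
    8 * 25 = 200 = 12 mod 47
    12 * 42 = 504 = 34 mod 47
    34 * 18 = 612 = 1 mod 47
  18^23 = 1 mod 47
Result 1: 18 is a quadratic residue mod 47.
18^23 mod 47 = 1

1


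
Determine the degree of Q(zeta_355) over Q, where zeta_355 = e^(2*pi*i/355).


The degree equals Euler's totient phi(355).
355 = 5 * 71
phi(355) = 280

280


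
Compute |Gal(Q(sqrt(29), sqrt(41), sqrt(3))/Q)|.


The 3 square roots of distinct primes are multiplicatively independent over Q,
so [K:Q] = 2^3 and Gal(K/Q) is isomorphic to (Z/2Z)^3.
|Gal| = 2^3 = 8

8


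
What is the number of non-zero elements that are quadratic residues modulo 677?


For prime p, the number of non-zero quadratic residues is (p-1)/2.
= (677-1)/2
= 338

338


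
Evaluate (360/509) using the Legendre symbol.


p = 509 is prime, so compute (360/509) with the reciprocity algorithm (Jacobi-symbol steps: pull out 2s via (2/n), flip via reciprocity, reduce):
  pull out 2: (2/509) = -1  (since 509 mod 8 = 5)
  pull out 2: (2/509) = -1  (since 509 mod 8 = 5)
  pull out 2: (2/509) = -1  (since 509 mod 8 = 5)
  reciprocity: (45/509) -> +(509/45)
  reduce: (14/45)
  pull out 2: (2/45) = -1  (since 45 mod 8 = 5)
  reciprocity: (7/45) -> +(45/7)
  reduce: (3/7)
  reciprocity: (3/7) -> -(7/3)
  reduce: (1/3)
  (1/3) = 1
Product of signs = -1
(360/509) = -1

-1


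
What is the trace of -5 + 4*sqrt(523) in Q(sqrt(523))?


Tr(a + b*sqrt(d)) = (a + b*sqrt(d)) + (a - b*sqrt(d)) = 2a
= 2 * (-5)
= -10

-10


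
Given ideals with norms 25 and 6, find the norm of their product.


N(IJ) = N(I) * N(J)
= 25 * 6
= 150

150


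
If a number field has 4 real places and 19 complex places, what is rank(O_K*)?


By Dirichlet's unit theorem:
rank = r1 + r2 - 1
= 4 + 19 - 1
= 22

22


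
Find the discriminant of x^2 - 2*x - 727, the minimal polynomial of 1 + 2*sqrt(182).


The element 1 + 2*sqrt(182) has minimal polynomial:
x^2 - 2*x - 727
Discriminant = (-2)^2 - 4*(-727)
= 4 + 2908
= 2912

2912


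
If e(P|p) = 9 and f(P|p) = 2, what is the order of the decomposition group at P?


|D_P| = e * f
= 9 * 2
= 18

18


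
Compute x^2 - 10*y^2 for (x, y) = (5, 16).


x^2 - d*y^2
= 5^2 - 10*16^2
= 25 - 2560
= -2535

-2535


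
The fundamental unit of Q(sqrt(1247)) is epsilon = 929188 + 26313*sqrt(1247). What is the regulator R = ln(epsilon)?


epsilon = 929188 + 26313*sqrt(1247)
= 1.8584e+06
R = ln(1.8584e+06)
= 14.4352

14.4352


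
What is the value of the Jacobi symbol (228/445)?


Compute (228/445) via quadratic reciprocity:
  pull out 2: (2/445) = -1  (since 445 mod 8 = 5)
  pull out 2: (2/445) = -1  (since 445 mod 8 = 5)
  reciprocity: (57/445) -> +(445/57)
  reduce: (46/57)
  pull out 2: (2/57) = +1  (since 57 mod 8 = 1)
  reciprocity: (23/57) -> +(57/23)
  reduce: (11/23)
  reciprocity: (11/23) -> -(23/11)
  reduce: (1/11)
  (1/11) = 1
Product of signs = -1

-1


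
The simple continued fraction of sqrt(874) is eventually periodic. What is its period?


Run the CF algorithm for sqrt(874).
a_0 = floor(sqrt(874)) = 29; set m_0=0, q_0=1.
Recurrence: m' = q*a - m,  q' = (d - m'^2)/q,  a' = floor((a_0 + m')/q').
  step 1: m=29, q=33, a=1
  step 2: m=4, q=26, a=1
  step 3: m=22, q=15, a=3
  step 4: m=23, q=23, a=2
  step 5: m=23, q=15, a=3
  step 6: m=22, q=26, a=1
  step 7: m=4, q=33, a=1
  step 8: m=29, q=1, a=58
a_8 = 2*a_0 = 58, so the period closes here.
sqrt(874) = [29; 1, 1, 3, 2, 3, 1, 1, 58]
Period length = 8

8


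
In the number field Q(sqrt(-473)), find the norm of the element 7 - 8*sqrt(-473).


N(a + b*sqrt(d)) = a^2 - d*b^2
= (7)^2 - (-473)*(-8)^2
= 49 + 30272
= 30321

30321


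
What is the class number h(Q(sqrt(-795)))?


K = Q(sqrt(-795)). d mod 4 = 1, so D = disc(K) = d = -795
h(K) equals the number of primitive reduced positive-definite forms (a, b, c) = a*x^2 + b*x*y + c*y^2 with b^2 - 4ac = D,
where reduced means |b| <= a <= c, with b >= 0 whenever |b| = a or a = c, and primitive means gcd(a, b, c) = 1.
Reduced forces 3a^2 <= |D| = 795, so 1 <= a <= 16; b must have the parity of D, and c = (b^2 - D)/(4a) must be an integer >= a.
Enumerate a = 1..16, b in [-a, a]:
  a=1: (1, 1, 199)  [1]
  a=2: none
  a=3: (3, 3, 67)  [1]
  a=4: none
  a=5: (5, 5, 41)  [1]
  a=6..14: none
  a=15: (15, 15, 17)  [1]
  a=16: none
Total reduced forms: 1 + 1 + 1 + 1 = 4
h = 4

4


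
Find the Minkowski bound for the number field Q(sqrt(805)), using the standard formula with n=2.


d = 805, d mod 4 = 1, so disc(K) = d = 805; |disc(K)| = 805
Real quadratic field, so n = 2, s = r2 = 0, r1 = 2
M = (n!/n^n) * (4/pi)^s * sqrt(|disc(K)|) = (2!/2^2) * (4/pi)^0 * sqrt(805)
= 0.5 * 1.000000 * 28.372522
= 14.1863

14.1863


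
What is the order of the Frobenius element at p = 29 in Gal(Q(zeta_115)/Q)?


The Frobenius at p in Gal(Q(zeta_n)/Q) = (Z/nZ)* is the class of p, so its order is ord_115(29), the smallest k >= 1 with 29^k = 1 mod 115.
n = 115 = 5 * 23, phi(115) = 88; the order divides phi(n).
Divisors of 88: 1, 2, 4, 8, 11, 22, 44, 88
Repeated squaring mod 115: 29^1 = 29, 29^2 = 36, 29^4 = 31, 29^8 = 41, 29^16 = 71, 29^32 = 96, 29^64 = 16
Test divisors in increasing order:
  k=1: 29^1 = 29 mod 115
  k=2: 29^2 = 36 mod 115
  k=4: 29^4 = 31 mod 115
  k=8: 29^8 = 41 mod 115
  k=11: 29^11 = 41 * 36 * 29 = 24 mod 115
  k=22: 29^22 = 71 * 31 * 36 = 1 mod 115  <- first divisor giving 1
Order = 22

22


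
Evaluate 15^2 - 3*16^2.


x^2 - d*y^2
= 15^2 - 3*16^2
= 225 - 768
= -543

-543


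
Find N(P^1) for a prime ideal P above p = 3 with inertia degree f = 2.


N(P^a) = p^(a*f)
= 3^(1*2)
= 3^2
= 9

9


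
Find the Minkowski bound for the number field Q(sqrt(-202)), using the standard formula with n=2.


d = -202, d mod 4 = 2, so disc(K) = 4d = -808; |disc(K)| = 808
Imaginary quadratic field, so n = 2, s = r2 = 1, r1 = 0
M = (n!/n^n) * (4/pi)^s * sqrt(|disc(K)|) = (2!/2^2) * (4/pi)^1 * sqrt(808)
= 0.5 * 1.273240 * 28.425341
= 18.0961

18.0961


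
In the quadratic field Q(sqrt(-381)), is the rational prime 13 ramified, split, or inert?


K = Q(sqrt(-381)). Since d mod 4 = 3, disc(K) = -1524.
Check p | disc: -1524 mod 13 = 10.
p does not divide disc. Compute Legendre symbol (d/p):
9^((13-1)/2) mod 13 = 1
(d/p) = 1, so p splits: (p) = P*P' with e=1, f=1, g=2.
Therefore p is split.

split


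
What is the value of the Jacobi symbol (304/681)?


Compute (304/681) via quadratic reciprocity:
  pull out 2: (2/681) = +1  (since 681 mod 8 = 1)
  pull out 2: (2/681) = +1  (since 681 mod 8 = 1)
  pull out 2: (2/681) = +1  (since 681 mod 8 = 1)
  pull out 2: (2/681) = +1  (since 681 mod 8 = 1)
  reciprocity: (19/681) -> +(681/19)
  reduce: (16/19)
  pull out 2: (2/19) = -1  (since 19 mod 8 = 3)
  pull out 2: (2/19) = -1  (since 19 mod 8 = 3)
  pull out 2: (2/19) = -1  (since 19 mod 8 = 3)
  pull out 2: (2/19) = -1  (since 19 mod 8 = 3)
  (1/19) = 1
Product of signs = 1

1


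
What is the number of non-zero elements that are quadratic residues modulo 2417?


For prime p, the number of non-zero quadratic residues is (p-1)/2.
= (2417-1)/2
= 1208

1208


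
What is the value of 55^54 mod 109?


p = 109 is prime and the exponent is (p-1)/2 = 54, so by Euler's criterion 55^54 = (55/109) = +1 or -1 mod 109.
Compute by square-and-multiply:
  54 = 32 + 16 + 4 + 2 (binary 110110)
  Repeated squaring mod 109: 55^1 = 55, 55^2 = 82, 55^4 = 75, 55^8 = 66, 55^16 = 105, 55^32 = 16
  55^54 = 55^32 * 55^16 * 55^4 * 55^2 = 16 * 105 * 75 * 82 mod 109
    16 * 105 = 1680 = 45 mod 109
    45 * 75 = 3375 = 105 mod 109
    105 * 82 = 8610 = 108 mod 109
  55^54 = 108 mod 109
Result 108 = p - 1 = -1 mod 109: 55 is a quadratic non-residue mod 109. As a residue in [0, p-1] the value is 108.
55^54 mod 109 = 108

108


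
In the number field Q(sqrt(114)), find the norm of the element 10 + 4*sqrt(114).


N(a + b*sqrt(d)) = a^2 - d*b^2
= (10)^2 - (114)*(4)^2
= 100 - 1824
= -1724

-1724


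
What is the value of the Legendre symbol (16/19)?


p = 19 is prime, so compute (16/19) with the reciprocity algorithm (Jacobi-symbol steps: pull out 2s via (2/n), flip via reciprocity, reduce):
  pull out 2: (2/19) = -1  (since 19 mod 8 = 3)
  pull out 2: (2/19) = -1  (since 19 mod 8 = 3)
  pull out 2: (2/19) = -1  (since 19 mod 8 = 3)
  pull out 2: (2/19) = -1  (since 19 mod 8 = 3)
  (1/19) = 1
Product of signs = 1
(16/19) = 1

1


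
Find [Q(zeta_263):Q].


The degree equals Euler's totient phi(263).
263 = 263
phi(263) = 262

262


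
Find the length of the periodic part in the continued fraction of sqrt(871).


Run the CF algorithm for sqrt(871).
a_0 = floor(sqrt(871)) = 29; set m_0=0, q_0=1.
Recurrence: m' = q*a - m,  q' = (d - m'^2)/q,  a' = floor((a_0 + m')/q').
  step 1: m=29, q=30, a=1
  step 2: m=1, q=29, a=1
  step 3: m=28, q=3, a=19
  step 4: m=29, q=10, a=5
  step 5: m=21, q=43, a=1
  step 6: m=22, q=9, a=5
  step 7: m=23, q=38, a=1
  step 8: m=15, q=17, a=2
  step 9: m=19, q=30, a=1
  step 10: m=11, q=25, a=1
  step 11: m=14, q=27, a=1
  step 12: m=13, q=26, a=1
  step 13: m=13, q=27, a=1
  step 14: m=14, q=25, a=1
  step 15: m=11, q=30, a=1
  step 16: m=19, q=17, a=2
  step 17: m=15, q=38, a=1
  step 18: m=23, q=9, a=5
  step 19: m=22, q=43, a=1
  step 20: m=21, q=10, a=5
  step 21: m=29, q=3, a=19
  step 22: m=28, q=29, a=1
  step 23: m=1, q=30, a=1
  step 24: m=29, q=1, a=58
a_24 = 2*a_0 = 58, so the period closes here.
sqrt(871) = [29; 1, 1, 19, 5, 1, 5, 1, 2, 1, 1, 1, 1, 1, 1, 1, 2, 1, 5, 1, 5, 19, 1, 1, 58]
Period length = 24

24


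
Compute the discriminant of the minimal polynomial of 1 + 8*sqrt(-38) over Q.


The element 1 + 8*sqrt(-38) has minimal polynomial:
x^2 - 2*x + 2433
Discriminant = (-2)^2 - 4*(2433)
= 4 - 9732
= -9728

-9728


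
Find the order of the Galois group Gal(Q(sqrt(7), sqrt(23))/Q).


The 2 square roots of distinct primes are multiplicatively independent over Q,
so [K:Q] = 2^2 and Gal(K/Q) is isomorphic to (Z/2Z)^2.
|Gal| = 2^2 = 4

4


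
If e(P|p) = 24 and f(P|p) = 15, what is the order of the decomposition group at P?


|D_P| = e * f
= 24 * 15
= 360

360


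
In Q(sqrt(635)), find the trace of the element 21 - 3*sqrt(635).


Tr(a + b*sqrt(d)) = (a + b*sqrt(d)) + (a - b*sqrt(d)) = 2a
= 2 * (21)
= 42

42


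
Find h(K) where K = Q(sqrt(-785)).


K = Q(sqrt(-785)). d mod 4 = 3, so D = disc(K) = 4d = -3140
h(K) equals the number of primitive reduced positive-definite forms (a, b, c) = a*x^2 + b*x*y + c*y^2 with b^2 - 4ac = D,
where reduced means |b| <= a <= c, with b >= 0 whenever |b| = a or a = c, and primitive means gcd(a, b, c) = 1.
Reduced forces 3a^2 <= |D| = 3140, so 1 <= a <= 32; b must have the parity of D, and c = (b^2 - D)/(4a) must be an integer >= a.
Enumerate a = 1..32, b in [-a, a]:
  a=1: (1, 0, 785)  [1]
  a=2: (2, 2, 393)  [1]
  a=3: (3, -2, 262), (3, 2, 262)  [2]
  a=4: none
  a=5: (5, 0, 157)  [1]
  a=6: (6, -2, 131), (6, 2, 131)  [2]
  a=7..8: none
  a=9: (9, -8, 89), (9, 8, 89)  [2]
  a=10: (10, 10, 81)  [1]
  a=11..14: none
  a=15: (15, -10, 54), (15, 10, 54)  [2]
  a=16..17: none
  a=18: (18, -10, 45), (18, 10, 45)  [2]
  a=19..26: none
  a=27: (27, -10, 30), (27, 10, 30)  [2]
  a=28..32: none
Total reduced forms: 1 + 1 + 2 + 1 + 2 + 2 + 1 + 2 + 2 + 2 = 16
h = 16

16
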